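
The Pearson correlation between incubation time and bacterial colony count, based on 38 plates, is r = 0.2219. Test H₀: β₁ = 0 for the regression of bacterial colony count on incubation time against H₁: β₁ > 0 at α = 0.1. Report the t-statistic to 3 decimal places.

t = 1.365

t = r·√(n − 2)/√(1 − r²) = 0.2219·√36/√0.95076 = 1.365.
df = n − 2 = 36.
One-sided p ≈ 0.0903, which is < 0.1, so reject H₀.
There is evidence of a linear association between incubation time and bacterial colony count.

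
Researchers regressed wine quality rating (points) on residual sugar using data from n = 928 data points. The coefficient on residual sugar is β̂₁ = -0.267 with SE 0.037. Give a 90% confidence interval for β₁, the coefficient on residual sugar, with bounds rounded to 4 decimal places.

(-0.3279, -0.2061)

df = n − 2 = 928 − 2 = 926.
t* = t_{0.05, 926} = 1.646501.
Margin = t* × SE = 1.646501 × 0.037 = 0.060921.
CI: -0.267 ± 0.060921 → (-0.3279, -0.2061).
With 90% confidence, each one-unit increase in residual sugar is associated with a change of between -0.3279 and -0.2061 points in wine quality rating.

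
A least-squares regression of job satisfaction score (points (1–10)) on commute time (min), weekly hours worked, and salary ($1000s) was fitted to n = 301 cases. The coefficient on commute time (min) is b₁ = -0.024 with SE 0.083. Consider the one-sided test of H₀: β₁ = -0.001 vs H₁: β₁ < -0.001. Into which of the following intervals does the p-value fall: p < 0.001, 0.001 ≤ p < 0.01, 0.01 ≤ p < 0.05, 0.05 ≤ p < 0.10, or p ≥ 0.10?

t = (-0.024 − (-0.001)) / 0.083 = -0.277.
df = n − k − 1 = 301 − 3 − 1 = 297.
One-sided p = P(T_{297} < t) ≈ 0.3909.
So p ≥ 0.10.

p ≥ 0.10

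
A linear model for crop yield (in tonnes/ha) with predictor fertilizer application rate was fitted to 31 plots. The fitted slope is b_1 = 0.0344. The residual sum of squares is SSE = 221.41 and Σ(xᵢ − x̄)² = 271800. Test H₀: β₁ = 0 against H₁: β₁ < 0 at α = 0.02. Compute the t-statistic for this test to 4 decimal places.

MSE = SSE/(n − 2) = 221.41/29 = 7.63483.
SE(b_1) = √(MSE/Sₓₓ) = √(7.63483/271800) = 0.00529999.
t = 0.0344 / 0.00529999 = 6.4906.
df = n − 2 = 29.
One-sided p ≈ 1.0000, which is ≥ 0.02, so fail to reject H₀.
The data do not give significant evidence that the true slope on fertilizer application rate is negative.

t = 6.4906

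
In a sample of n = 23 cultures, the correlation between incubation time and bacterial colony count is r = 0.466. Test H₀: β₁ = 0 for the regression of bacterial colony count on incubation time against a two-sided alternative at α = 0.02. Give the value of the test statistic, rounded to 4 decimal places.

t = r·√(n − 2)/√(1 − r²) = 0.466·√21/√0.782844 = 2.4136.
df = n − 2 = 21.
Two-sided p ≈ 0.0250, which is ≥ 0.02, so fail to reject H₀.
The data do not give significant evidence of a linear association between incubation time and bacterial colony count.

t = 2.4136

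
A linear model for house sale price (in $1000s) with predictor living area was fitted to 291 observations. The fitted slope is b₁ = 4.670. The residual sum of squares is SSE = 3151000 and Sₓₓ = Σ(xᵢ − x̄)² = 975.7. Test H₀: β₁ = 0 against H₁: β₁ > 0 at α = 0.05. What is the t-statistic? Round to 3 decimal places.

MSE = SSE/(n − 2) = 3151000/289 = 10903.1.
SE(b₁) = √(MSE/Sₓₓ) = √(10903.1/975.7) = 3.34285.
t = 4.670 / 3.34285 = 1.397.
df = n − 2 = 289.
One-sided p ≈ 0.0817, which is ≥ 0.05, so fail to reject H₀.
The data do not give significant evidence that the true slope on living area is positive.

t = 1.397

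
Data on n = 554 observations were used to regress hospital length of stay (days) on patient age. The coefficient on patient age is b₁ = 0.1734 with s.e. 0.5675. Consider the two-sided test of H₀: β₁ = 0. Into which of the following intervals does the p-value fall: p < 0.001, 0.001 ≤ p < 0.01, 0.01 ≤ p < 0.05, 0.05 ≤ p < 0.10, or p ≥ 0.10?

t = 0.1734 / 0.5675 = 0.306.
df = n − 2 = 554 − 2 = 552.
Two-sided p = 2·P(T_{552} > |t|) ≈ 0.7601.
So p ≥ 0.10.

p ≥ 0.10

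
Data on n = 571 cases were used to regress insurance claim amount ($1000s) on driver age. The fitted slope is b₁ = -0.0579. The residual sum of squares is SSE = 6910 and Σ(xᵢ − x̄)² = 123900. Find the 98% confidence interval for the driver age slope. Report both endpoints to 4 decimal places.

MSE = SSE/(n − 2) = 6910/569 = 12.1441.
SE(b₁) = √(MSE/Sₓₓ) = √(12.1441/123900) = 0.00990027.
df = n − 2 = 569.
t* = t_{0.01, 569} = 2.332919.
Margin = t* × SE = 2.332919 × 0.00990027 = 0.023097.
CI: -0.0579 ± 0.023097 → (-0.0810, -0.0348).
With 98% confidence, each one-unit increase in driver age is associated with a change of between -0.0810 and -0.0348 $1000s in insurance claim amount.

(-0.0810, -0.0348)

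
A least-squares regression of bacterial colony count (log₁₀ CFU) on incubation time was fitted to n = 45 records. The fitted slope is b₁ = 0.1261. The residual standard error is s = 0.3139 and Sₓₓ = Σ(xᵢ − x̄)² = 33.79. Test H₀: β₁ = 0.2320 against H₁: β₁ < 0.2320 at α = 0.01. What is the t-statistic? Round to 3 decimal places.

t = -1.961

SE(b₁) = s/√Sₓₓ = 0.3139/√33.79 = 0.0540004.
t = (0.1261 − 0.2320) / 0.0540004 = -1.961.
df = n − 2 = 43.
One-sided p ≈ 0.0282, which is ≥ 0.01, so fail to reject H₀.
The data do not give significant evidence that the true slope on incubation time is below 0.2320 log₁₀ CFU per unit.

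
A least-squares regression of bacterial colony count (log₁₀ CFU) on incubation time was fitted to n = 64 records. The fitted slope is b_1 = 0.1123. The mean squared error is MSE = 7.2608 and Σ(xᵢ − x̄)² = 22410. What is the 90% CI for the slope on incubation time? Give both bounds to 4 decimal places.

(0.0822, 0.1424)

SE(b_1) = √(MSE/Sₓₓ) = √(7.2608/22410) = 0.018.
df = n − 2 = 62.
t* = t_{0.05, 62} = 1.669804.
Margin = t* × SE = 1.669804 × 0.018 = 0.030056.
CI: 0.1123 ± 0.030056 → (0.0822, 0.1424).
With 90% confidence, each one-unit increase in incubation time is associated with a change of between 0.0822 and 0.1424 log₁₀ CFU in bacterial colony count.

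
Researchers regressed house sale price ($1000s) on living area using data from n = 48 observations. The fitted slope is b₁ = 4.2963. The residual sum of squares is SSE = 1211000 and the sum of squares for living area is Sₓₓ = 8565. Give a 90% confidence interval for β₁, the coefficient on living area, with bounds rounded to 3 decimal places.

MSE = SSE/(n − 2) = 1211000/46 = 26326.1.
SE(b₁) = √(MSE/Sₓₓ) = √(26326.1/8565) = 1.75319.
df = n − 2 = 46.
t* = t_{0.05, 46} = 1.67866.
Margin = t* × SE = 1.67866 × 1.75319 = 2.94301.
CI: 4.2963 ± 2.94301 → (1.353, 7.239).
With 90% confidence, each one-unit increase in living area is associated with a change of between 1.353 and 7.239 $1000s in house sale price.

(1.353, 7.239)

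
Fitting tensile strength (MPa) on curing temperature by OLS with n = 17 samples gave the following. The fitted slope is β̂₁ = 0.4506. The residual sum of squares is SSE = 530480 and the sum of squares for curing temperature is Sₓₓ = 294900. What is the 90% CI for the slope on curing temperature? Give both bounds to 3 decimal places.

(-0.156, 1.058)

MSE = SSE/(n − 2) = 530480/15 = 35365.3.
SE(β̂₁) = √(MSE/Sₓₓ) = √(35365.3/294900) = 0.346299.
df = n − 2 = 15.
t* = t_{0.05, 15} = 1.75305.
Margin = t* × SE = 1.75305 × 0.346299 = 0.60708.
CI: 0.4506 ± 0.60708 → (-0.156, 1.058).
With 90% confidence, each one-unit increase in curing temperature is associated with a change of between -0.156 and 1.058 MPa in tensile strength.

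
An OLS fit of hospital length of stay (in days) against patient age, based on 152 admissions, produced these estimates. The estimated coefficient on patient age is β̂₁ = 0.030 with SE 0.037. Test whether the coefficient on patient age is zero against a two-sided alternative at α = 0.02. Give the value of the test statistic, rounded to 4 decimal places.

t = 0.8108

H₀: β₁ = 0 vs H₁: β₁ ≠ 0.
t = (β̂₁ − β₁⁰)/SE = 0.030 / 0.037 = 0.8108.
df = n − 2 = 152 − 2 = 150.
Two-sided p ≈ 0.4188, which is ≥ 0.02, so fail to reject H₀.
The data do not give significant evidence of an association between patient age and hospital length of stay.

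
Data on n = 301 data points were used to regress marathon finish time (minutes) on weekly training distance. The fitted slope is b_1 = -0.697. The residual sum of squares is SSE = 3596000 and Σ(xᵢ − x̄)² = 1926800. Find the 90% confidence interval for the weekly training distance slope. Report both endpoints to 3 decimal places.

MSE = SSE/(n − 2) = 3596000/299 = 12026.8.
SE(b_1) = √(MSE/Sₓₓ) = √(12026.8/1926800) = 0.0790052.
df = n − 2 = 299.
t* = t_{0.05, 299} = 1.649966.
Margin = t* × SE = 1.649966 × 0.0790052 = 0.13036.
CI: -0.697 ± 0.13036 → (-0.827, -0.567).
With 90% confidence, each one-unit increase in weekly training distance is associated with a change of between -0.827 and -0.567 minutes in marathon finish time.

(-0.827, -0.567)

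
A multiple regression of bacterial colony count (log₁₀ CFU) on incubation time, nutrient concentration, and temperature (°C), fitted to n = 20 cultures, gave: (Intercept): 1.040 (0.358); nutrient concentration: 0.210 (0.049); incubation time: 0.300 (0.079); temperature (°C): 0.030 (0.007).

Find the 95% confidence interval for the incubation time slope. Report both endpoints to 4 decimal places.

(0.1325, 0.4675)

Read off: b = 0.300, SE = 0.079 for incubation time.
df = n − k − 1 = 20 − 3 − 1 = 16.
t* = t_{0.025, 16} = 2.119905.
Margin = t* × SE = 2.119905 × 0.079 = 0.167473.
CI: 0.300 ± 0.167473 → (0.1325, 0.4675).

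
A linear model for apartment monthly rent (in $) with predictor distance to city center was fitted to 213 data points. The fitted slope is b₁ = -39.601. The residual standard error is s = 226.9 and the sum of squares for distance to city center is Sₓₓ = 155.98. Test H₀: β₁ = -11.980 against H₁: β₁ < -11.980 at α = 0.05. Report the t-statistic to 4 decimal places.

SE(b₁) = s/√Sₓₓ = 226.9/√155.98 = 18.1677.
t = (-39.601 − (-11.980)) / 18.1677 = -1.5203.
df = n − 2 = 211.
One-sided p ≈ 0.0650, which is ≥ 0.05, so fail to reject H₀.
The data do not give significant evidence that the true slope on distance to city center is below -11.980 $ per unit.

t = -1.5203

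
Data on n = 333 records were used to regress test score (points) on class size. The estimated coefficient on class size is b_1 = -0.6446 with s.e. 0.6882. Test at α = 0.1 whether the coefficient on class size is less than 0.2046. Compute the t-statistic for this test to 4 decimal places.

t = -1.2339

H₀: β₁ = 0.2046 vs H₁: β₁ < 0.2046.
t = (b_1 − β₁⁰)/SE = (-0.6446 − 0.2046) / 0.6882 = -1.2339.
df = n − 2 = 333 − 2 = 331.
One-sided p ≈ 0.1090, which is ≥ 0.1, so fail to reject H₀.
The data do not give significant evidence that the true slope on class size is below 0.2046 points per unit.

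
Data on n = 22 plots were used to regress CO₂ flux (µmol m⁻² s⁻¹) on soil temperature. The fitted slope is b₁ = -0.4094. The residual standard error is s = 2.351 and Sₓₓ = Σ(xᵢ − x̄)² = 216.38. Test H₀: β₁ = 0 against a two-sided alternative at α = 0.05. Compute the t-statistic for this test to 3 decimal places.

t = -2.562

SE(b₁) = s/√Sₓₓ = 2.351/√216.38 = 0.159825.
t = -0.4094 / 0.159825 = -2.562.
df = n − 2 = 20.
Two-sided p ≈ 0.0186, which is < 0.05, so reject H₀.
There is evidence that soil temperature is associated with CO₂ flux.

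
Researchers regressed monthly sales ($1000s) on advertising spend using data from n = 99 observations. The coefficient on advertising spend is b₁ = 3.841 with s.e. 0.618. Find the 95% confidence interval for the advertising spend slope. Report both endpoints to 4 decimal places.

(2.6144, 5.0676)

df = n − 2 = 99 − 2 = 97.
t* = t_{0.025, 97} = 1.984723.
Margin = t* × SE = 1.984723 × 0.618 = 1.226559.
CI: 3.841 ± 1.226559 → (2.6144, 5.0676).
With 95% confidence, each one-unit increase in advertising spend is associated with a change of between 2.6144 and 5.0676 $1000s in monthly sales.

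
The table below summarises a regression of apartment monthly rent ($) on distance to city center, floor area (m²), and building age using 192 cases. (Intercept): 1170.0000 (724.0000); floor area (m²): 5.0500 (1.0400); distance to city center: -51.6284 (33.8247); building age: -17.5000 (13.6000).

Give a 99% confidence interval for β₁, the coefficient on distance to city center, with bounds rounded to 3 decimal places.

(-139.648, 36.391)

Read off: b = -51.6284, SE = 33.8247 for distance to city center.
df = n − k − 1 = 192 − 3 − 1 = 188.
t* = t_{0.005, 188} = 2.602233.
Margin = t* × SE = 2.602233 × 33.8247 = 88.01975.
CI: -51.6284 ± 88.01975 → (-139.648, 36.391).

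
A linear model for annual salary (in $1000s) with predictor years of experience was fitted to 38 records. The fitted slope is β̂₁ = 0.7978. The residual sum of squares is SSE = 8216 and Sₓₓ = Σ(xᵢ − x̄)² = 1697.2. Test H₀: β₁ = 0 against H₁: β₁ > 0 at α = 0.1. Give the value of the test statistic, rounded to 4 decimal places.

MSE = SSE/(n − 2) = 8216/36 = 228.222.
SE(β̂₁) = √(MSE/Sₓₓ) = √(228.222/1697.2) = 0.366701.
t = 0.7978 / 0.366701 = 2.1756.
df = n − 2 = 36.
One-sided p ≈ 0.0181, which is < 0.1, so reject H₀.
There is evidence that the true slope on years of experience is positive.

t = 2.1756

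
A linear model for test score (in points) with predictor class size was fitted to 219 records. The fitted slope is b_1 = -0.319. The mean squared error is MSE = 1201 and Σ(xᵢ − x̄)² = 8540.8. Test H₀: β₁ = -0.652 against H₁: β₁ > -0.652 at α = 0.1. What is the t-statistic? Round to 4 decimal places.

SE(b_1) = √(MSE/Sₓₓ) = √(1201/8540.8) = 0.374992.
t = (-0.319 − (-0.652)) / 0.374992 = 0.8880.
df = n − 2 = 217.
One-sided p ≈ 0.1878, which is ≥ 0.1, so fail to reject H₀.
The data do not give significant evidence that the true slope on class size exceeds -0.652 points per unit.

t = 0.8880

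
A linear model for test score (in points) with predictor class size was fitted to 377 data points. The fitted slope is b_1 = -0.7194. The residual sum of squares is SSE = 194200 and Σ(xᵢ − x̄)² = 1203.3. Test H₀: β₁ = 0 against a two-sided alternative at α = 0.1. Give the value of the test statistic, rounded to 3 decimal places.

MSE = SSE/(n − 2) = 194200/375 = 517.867.
SE(b_1) = √(MSE/Sₓₓ) = √(517.867/1203.3) = 0.656027.
t = -0.7194 / 0.656027 = -1.097.
df = n − 2 = 375.
Two-sided p ≈ 0.2735, which is ≥ 0.1, so fail to reject H₀.
The data do not give significant evidence of an association between class size and test score.

t = -1.097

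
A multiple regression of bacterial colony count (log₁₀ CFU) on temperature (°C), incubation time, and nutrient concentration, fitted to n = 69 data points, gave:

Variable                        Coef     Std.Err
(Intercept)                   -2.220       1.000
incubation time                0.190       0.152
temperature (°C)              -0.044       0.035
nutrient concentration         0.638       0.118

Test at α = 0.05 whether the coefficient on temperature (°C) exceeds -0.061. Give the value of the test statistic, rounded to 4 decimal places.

t = 0.4857

Read off: b = -0.044, SE = 0.035 for temperature (°C).
H₀: β₁ = -0.061 vs H₁: β₁ > -0.061.
t = (-0.044 − (-0.061)) / 0.035 = 0.4857.
df = n − k − 1 = 69 − 3 − 1 = 65.
One-sided p ≈ 0.3144, which is ≥ 0.05, so fail to reject H₀.
The data do not give significant evidence that the true slope on temperature (°C) exceeds -0.061 log₁₀ CFU per unit, holding the other predictors fixed.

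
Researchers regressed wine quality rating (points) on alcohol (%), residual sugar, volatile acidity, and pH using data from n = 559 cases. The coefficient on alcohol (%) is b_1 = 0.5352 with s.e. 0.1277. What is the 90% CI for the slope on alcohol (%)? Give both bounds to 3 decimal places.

(0.325, 0.746)

df = n − k − 1 = 559 − 4 − 1 = 554.
t* = t_{0.05, 554} = 1.647609.
Margin = t* × SE = 1.647609 × 0.1277 = 0.21040.
CI: 0.5352 ± 0.21040 → (0.325, 0.746).
With 90% confidence, each one-unit increase in alcohol (%) is associated with a change of between 0.325 and 0.746 points in wine quality rating, holding the other predictors fixed.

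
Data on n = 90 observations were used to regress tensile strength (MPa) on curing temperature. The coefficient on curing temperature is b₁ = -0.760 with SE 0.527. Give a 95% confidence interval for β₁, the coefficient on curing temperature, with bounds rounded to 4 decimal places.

(-1.8073, 0.2873)

df = n − 2 = 90 − 2 = 88.
t* = t_{0.025, 88} = 1.98729.
Margin = t* × SE = 1.98729 × 0.527 = 1.047302.
CI: -0.760 ± 1.047302 → (-1.8073, 0.2873).
With 95% confidence, each one-unit increase in curing temperature is associated with a change of between -1.8073 and 0.2873 MPa in tensile strength.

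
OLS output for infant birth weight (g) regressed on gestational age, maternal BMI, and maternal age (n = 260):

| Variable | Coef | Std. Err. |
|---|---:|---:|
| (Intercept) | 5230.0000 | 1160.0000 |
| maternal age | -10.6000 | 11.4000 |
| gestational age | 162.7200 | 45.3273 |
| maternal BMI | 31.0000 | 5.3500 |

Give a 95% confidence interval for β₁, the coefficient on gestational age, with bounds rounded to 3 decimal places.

Read off: b = 162.7200, SE = 45.3273 for gestational age.
df = n − k − 1 = 260 − 3 − 1 = 256.
t* = t_{0.025, 256} = 1.969274.
Margin = t* × SE = 1.969274 × 45.3273 = 89.26187.
CI: 162.7200 ± 89.26187 → (73.458, 251.982).

(73.458, 251.982)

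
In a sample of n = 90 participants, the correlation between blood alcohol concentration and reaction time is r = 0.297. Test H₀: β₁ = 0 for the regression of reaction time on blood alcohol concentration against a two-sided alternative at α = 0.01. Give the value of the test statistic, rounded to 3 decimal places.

t = r·√(n − 2)/√(1 − r²) = 0.297·√88/√0.911791 = 2.918.
df = n − 2 = 88.
Two-sided p ≈ 0.0045, which is < 0.01, so reject H₀.
There is evidence of a linear association between blood alcohol concentration and reaction time.

t = 2.918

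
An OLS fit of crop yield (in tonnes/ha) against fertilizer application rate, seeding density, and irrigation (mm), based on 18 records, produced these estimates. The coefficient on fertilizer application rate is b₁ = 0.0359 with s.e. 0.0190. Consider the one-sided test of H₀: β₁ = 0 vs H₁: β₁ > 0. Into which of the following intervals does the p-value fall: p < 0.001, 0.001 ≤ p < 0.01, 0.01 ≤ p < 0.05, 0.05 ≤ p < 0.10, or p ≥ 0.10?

t = 0.0359 / 0.0190 = 1.889.
df = n − k − 1 = 18 − 3 − 1 = 14.
One-sided p = P(T_{14} > t) ≈ 0.0399.
So 0.01 ≤ p < 0.05.

0.01 ≤ p < 0.05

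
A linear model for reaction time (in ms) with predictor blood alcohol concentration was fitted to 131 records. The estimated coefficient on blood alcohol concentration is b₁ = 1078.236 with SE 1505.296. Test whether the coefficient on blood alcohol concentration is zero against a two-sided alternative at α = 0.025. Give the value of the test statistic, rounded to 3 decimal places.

t = 0.716

H₀: β₁ = 0 vs H₁: β₁ ≠ 0.
t = (b₁ − β₁⁰)/SE = 1078.236 / 1505.296 = 0.716.
df = n − 2 = 131 − 2 = 129.
Two-sided p ≈ 0.4751, which is ≥ 0.025, so fail to reject H₀.
The data do not give significant evidence of an association between blood alcohol concentration and reaction time.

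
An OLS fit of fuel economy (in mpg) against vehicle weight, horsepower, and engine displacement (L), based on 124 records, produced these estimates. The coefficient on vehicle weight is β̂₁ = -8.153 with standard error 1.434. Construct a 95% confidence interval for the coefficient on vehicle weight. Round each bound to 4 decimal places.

df = n − k − 1 = 124 − 3 − 1 = 120.
t* = t_{0.025, 120} = 1.97993.
Margin = t* × SE = 1.97993 × 1.434 = 2.839220.
CI: -8.153 ± 2.839220 → (-10.9922, -5.3138).
With 95% confidence, each one-unit increase in vehicle weight is associated with a change of between -10.9922 and -5.3138 mpg in fuel economy, holding the other predictors fixed.

(-10.9922, -5.3138)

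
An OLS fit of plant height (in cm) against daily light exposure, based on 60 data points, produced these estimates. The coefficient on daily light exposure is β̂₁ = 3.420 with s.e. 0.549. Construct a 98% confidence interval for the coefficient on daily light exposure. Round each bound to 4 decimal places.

df = n − 2 = 60 − 2 = 58.
t* = t_{0.01, 58} = 2.392377.
Margin = t* × SE = 2.392377 × 0.549 = 1.313415.
CI: 3.420 ± 1.313415 → (2.1066, 4.7334).
With 98% confidence, each one-unit increase in daily light exposure is associated with a change of between 2.1066 and 4.7334 cm in plant height.

(2.1066, 4.7334)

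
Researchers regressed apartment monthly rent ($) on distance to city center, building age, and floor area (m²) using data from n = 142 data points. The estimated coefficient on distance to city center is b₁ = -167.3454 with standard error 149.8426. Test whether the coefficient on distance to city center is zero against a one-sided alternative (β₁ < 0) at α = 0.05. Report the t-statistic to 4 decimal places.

t = -1.1168

H₀: β₁ = 0 vs H₁: β₁ < 0.
t = (b₁ − β₁⁰)/SE = -167.3454 / 149.8426 = -1.1168.
df = n − k − 1 = 142 − 3 − 1 = 138.
One-sided p ≈ 0.1330, which is ≥ 0.05, so fail to reject H₀.
The data do not give significant evidence that the true slope on distance to city center is negative, holding the other predictors fixed.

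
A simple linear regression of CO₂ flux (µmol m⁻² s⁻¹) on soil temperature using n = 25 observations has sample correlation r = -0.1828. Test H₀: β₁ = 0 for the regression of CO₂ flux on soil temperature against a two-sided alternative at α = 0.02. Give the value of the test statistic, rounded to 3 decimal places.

t = r·√(n − 2)/√(1 − r²) = -0.1828·√23/√0.966584 = -0.892.
df = n − 2 = 23.
Two-sided p ≈ 0.3818, which is ≥ 0.02, so fail to reject H₀.
The data do not give significant evidence of a linear association between soil temperature and CO₂ flux.

t = -0.892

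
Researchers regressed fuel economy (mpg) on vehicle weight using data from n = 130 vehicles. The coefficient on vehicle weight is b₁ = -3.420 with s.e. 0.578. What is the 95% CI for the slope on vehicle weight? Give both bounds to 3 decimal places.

df = n − 2 = 130 − 2 = 128.
t* = t_{0.025, 128} = 1.978671.
Margin = t* × SE = 1.978671 × 0.578 = 1.14367.
CI: -3.420 ± 1.14367 → (-4.564, -2.276).
With 95% confidence, each one-unit increase in vehicle weight is associated with a change of between -4.564 and -2.276 mpg in fuel economy.

(-4.564, -2.276)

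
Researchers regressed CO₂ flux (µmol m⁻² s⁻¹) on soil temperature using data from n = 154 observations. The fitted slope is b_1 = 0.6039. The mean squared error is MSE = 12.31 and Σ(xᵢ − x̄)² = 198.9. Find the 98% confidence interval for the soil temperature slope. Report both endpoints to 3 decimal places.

(0.019, 1.189)

SE(b_1) = √(MSE/Sₓₓ) = √(12.31/198.9) = 0.248778.
df = n − 2 = 152.
t* = t_{0.01, 152} = 2.351131.
Margin = t* × SE = 2.351131 × 0.248778 = 0.58491.
CI: 0.6039 ± 0.58491 → (0.019, 1.189).
With 98% confidence, each one-unit increase in soil temperature is associated with a change of between 0.019 and 1.189 µmol m⁻² s⁻¹ in CO₂ flux.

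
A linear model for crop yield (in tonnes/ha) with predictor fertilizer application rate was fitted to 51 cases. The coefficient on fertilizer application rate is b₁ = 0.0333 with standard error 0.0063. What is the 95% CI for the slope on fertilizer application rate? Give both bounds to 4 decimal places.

df = n − 2 = 51 − 2 = 49.
t* = t_{0.025, 49} = 2.009575.
Margin = t* × SE = 2.009575 × 0.0063 = 0.012660.
CI: 0.0333 ± 0.012660 → (0.0206, 0.0460).
With 95% confidence, each one-unit increase in fertilizer application rate is associated with a change of between 0.0206 and 0.0460 tonnes/ha in crop yield.

(0.0206, 0.0460)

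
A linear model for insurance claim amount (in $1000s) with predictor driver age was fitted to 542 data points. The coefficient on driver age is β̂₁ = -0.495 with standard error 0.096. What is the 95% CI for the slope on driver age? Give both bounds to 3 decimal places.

(-0.684, -0.306)

df = n − 2 = 542 − 2 = 540.
t* = t_{0.025, 540} = 1.964367.
Margin = t* × SE = 1.964367 × 0.096 = 0.18858.
CI: -0.495 ± 0.18858 → (-0.684, -0.306).
With 95% confidence, each one-unit increase in driver age is associated with a change of between -0.684 and -0.306 $1000s in insurance claim amount.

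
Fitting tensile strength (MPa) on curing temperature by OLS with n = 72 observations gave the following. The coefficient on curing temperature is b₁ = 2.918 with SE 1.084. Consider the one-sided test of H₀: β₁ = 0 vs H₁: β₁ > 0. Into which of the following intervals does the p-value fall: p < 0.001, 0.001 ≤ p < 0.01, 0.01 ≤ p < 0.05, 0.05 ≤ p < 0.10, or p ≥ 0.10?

0.001 ≤ p < 0.01

t = 2.918 / 1.084 = 2.692.
df = n − 2 = 72 − 2 = 70.
One-sided p = P(T_{70} > t) ≈ 0.0044.
So 0.001 ≤ p < 0.01.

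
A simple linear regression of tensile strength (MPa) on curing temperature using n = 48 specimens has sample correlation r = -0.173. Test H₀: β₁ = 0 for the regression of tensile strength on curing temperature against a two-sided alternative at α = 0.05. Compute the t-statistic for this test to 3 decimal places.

t = r·√(n − 2)/√(1 − r²) = -0.173·√46/√0.970071 = -1.191.
df = n − 2 = 46.
Two-sided p ≈ 0.2396, which is ≥ 0.05, so fail to reject H₀.
The data do not give significant evidence of a linear association between curing temperature and tensile strength.

t = -1.191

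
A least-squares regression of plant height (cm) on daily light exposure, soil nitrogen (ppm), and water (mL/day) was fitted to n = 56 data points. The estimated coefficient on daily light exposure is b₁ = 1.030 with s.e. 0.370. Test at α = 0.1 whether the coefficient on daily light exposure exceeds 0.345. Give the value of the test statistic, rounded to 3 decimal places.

t = 1.851

H₀: β₁ = 0.345 vs H₁: β₁ > 0.345.
t = (b₁ − β₁⁰)/SE = (1.030 − 0.345) / 0.370 = 1.851.
df = n − k − 1 = 56 − 3 − 1 = 52.
One-sided p ≈ 0.0349, which is < 0.1, so reject H₀.
There is evidence that the true slope on daily light exposure exceeds 0.345 cm per unit, holding the other predictors fixed.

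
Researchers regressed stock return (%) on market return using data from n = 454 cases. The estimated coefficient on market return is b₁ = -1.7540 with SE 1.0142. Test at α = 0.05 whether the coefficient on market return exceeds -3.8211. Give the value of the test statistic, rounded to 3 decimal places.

H₀: β₁ = -3.8211 vs H₁: β₁ > -3.8211.
t = (b₁ − β₁⁰)/SE = (-1.7540 − (-3.8211)) / 1.0142 = 2.038.
df = n − 2 = 454 − 2 = 452.
One-sided p ≈ 0.0211, which is < 0.05, so reject H₀.
There is evidence that the true slope on market return exceeds -3.8211 % per unit.

t = 2.038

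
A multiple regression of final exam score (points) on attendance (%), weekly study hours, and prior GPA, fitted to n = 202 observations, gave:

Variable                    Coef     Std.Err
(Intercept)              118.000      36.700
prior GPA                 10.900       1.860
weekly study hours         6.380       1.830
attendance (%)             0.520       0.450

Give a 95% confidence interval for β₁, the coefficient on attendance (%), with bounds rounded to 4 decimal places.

(-0.3674, 1.4074)

Read off: b = 0.520, SE = 0.450 for attendance (%).
df = n − k − 1 = 202 − 3 − 1 = 198.
t* = t_{0.025, 198} = 1.972017.
Margin = t* × SE = 1.972017 × 0.450 = 0.887408.
CI: 0.520 ± 0.887408 → (-0.3674, 1.4074).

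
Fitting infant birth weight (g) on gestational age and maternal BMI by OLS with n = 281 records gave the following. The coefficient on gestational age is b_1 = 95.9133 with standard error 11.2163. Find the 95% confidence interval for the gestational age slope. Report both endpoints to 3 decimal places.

(73.834, 117.993)

df = n − k − 1 = 281 − 2 − 1 = 278.
t* = t_{0.025, 278} = 1.968534.
Margin = t* × SE = 1.968534 × 11.2163 = 22.07967.
CI: 95.9133 ± 22.07967 → (73.834, 117.993).
With 95% confidence, each one-unit increase in gestational age is associated with a change of between 73.834 and 117.993 g in infant birth weight, holding the other predictors fixed.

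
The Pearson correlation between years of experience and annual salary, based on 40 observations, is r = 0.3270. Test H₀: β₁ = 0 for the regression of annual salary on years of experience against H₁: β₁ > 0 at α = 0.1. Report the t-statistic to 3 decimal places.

t = r·√(n − 2)/√(1 − r²) = 0.3270·√38/√0.893071 = 2.133.
df = n − 2 = 38.
One-sided p ≈ 0.0197, which is < 0.1, so reject H₀.
There is evidence of a linear association between years of experience and annual salary.

t = 2.133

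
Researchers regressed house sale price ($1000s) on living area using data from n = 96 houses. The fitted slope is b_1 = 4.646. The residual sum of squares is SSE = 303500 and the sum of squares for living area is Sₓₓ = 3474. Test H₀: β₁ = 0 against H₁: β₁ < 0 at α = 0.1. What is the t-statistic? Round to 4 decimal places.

MSE = SSE/(n − 2) = 303500/94 = 3228.72.
SE(b_1) = √(MSE/Sₓₓ) = √(3228.72/3474) = 0.964052.
t = 4.646 / 0.964052 = 4.8192.
df = n − 2 = 94.
One-sided p ≈ 1.0000, which is ≥ 0.1, so fail to reject H₀.
The data do not give significant evidence that the true slope on living area is negative.

t = 4.8192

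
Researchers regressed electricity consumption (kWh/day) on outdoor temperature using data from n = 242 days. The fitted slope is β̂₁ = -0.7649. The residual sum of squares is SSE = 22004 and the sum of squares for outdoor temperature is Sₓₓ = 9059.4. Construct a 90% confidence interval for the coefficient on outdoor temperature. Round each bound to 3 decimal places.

MSE = SSE/(n − 2) = 22004/240 = 91.6833.
SE(β̂₁) = √(MSE/Sₓₓ) = √(91.6833/9059.4) = 0.100599.
df = n − 2 = 240.
t* = t_{0.05, 240} = 1.651227.
Margin = t* × SE = 1.651227 × 0.100599 = 0.16611.
CI: -0.7649 ± 0.16611 → (-0.931, -0.599).
With 90% confidence, each one-unit increase in outdoor temperature is associated with a change of between -0.931 and -0.599 kWh/day in electricity consumption.

(-0.931, -0.599)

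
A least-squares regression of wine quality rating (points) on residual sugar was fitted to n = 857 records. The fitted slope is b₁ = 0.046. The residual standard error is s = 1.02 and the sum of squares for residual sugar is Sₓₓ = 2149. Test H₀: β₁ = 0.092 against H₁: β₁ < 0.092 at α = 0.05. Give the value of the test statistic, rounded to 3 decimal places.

SE(b₁) = s/√Sₓₓ = 1.02/√2149 = 0.022003.
t = (0.046 − 0.092) / 0.022003 = -2.091.
df = n − 2 = 855.
One-sided p ≈ 0.0184, which is < 0.05, so reject H₀.
There is evidence that the true slope on residual sugar is below 0.092 points per unit.

t = -2.091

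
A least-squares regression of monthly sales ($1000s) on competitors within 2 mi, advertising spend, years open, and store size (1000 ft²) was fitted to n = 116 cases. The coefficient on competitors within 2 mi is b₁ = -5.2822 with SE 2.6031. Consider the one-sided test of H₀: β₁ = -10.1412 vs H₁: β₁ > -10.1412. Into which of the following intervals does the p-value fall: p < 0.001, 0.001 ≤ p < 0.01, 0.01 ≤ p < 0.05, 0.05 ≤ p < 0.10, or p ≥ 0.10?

0.01 ≤ p < 0.05

t = (-5.2822 − (-10.1412)) / 2.6031 = 1.867.
df = n − k − 1 = 116 − 4 − 1 = 111.
One-sided p = P(T_{111} > t) ≈ 0.0323.
So 0.01 ≤ p < 0.05.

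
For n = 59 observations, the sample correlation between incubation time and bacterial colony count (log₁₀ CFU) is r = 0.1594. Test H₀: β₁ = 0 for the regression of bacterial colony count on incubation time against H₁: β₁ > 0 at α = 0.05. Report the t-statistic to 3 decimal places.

t = 1.219

t = r·√(n − 2)/√(1 − r²) = 0.1594·√57/√0.974592 = 1.219.
df = n − 2 = 57.
One-sided p ≈ 0.1139, which is ≥ 0.05, so fail to reject H₀.
The data do not give significant evidence of a linear association between incubation time and bacterial colony count.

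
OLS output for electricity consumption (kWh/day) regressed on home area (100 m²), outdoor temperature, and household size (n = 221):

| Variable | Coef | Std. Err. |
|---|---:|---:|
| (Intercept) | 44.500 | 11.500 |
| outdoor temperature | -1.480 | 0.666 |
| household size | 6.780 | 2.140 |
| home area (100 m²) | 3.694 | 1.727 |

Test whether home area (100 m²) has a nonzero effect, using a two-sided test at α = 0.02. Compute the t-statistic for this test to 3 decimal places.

Read off: b = 3.694, SE = 1.727 for home area (100 m²).
H₀: β₁ = 0 vs H₁: β₁ ≠ 0.
t = 3.694 / 1.727 = 2.139.
df = n − k − 1 = 221 − 3 − 1 = 217.
Two-sided p ≈ 0.0336, which is ≥ 0.02, so fail to reject H₀.
The data do not give significant evidence of an association between home area (100 m²) and electricity consumption, after adjusting for the other predictors.

t = 2.139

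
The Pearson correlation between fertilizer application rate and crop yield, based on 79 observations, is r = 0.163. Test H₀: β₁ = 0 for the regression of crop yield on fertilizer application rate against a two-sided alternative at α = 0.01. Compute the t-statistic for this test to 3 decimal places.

t = 1.450

t = r·√(n − 2)/√(1 − r²) = 0.163·√77/√0.973431 = 1.450.
df = n − 2 = 77.
Two-sided p ≈ 0.1512, which is ≥ 0.01, so fail to reject H₀.
The data do not give significant evidence of a linear association between fertilizer application rate and crop yield.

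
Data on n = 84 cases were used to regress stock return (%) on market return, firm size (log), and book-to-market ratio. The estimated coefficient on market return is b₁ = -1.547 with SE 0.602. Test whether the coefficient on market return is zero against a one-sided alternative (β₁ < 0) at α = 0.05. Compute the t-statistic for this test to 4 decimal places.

t = -2.5698

H₀: β₁ = 0 vs H₁: β₁ < 0.
t = (b₁ − β₁⁰)/SE = -1.547 / 0.602 = -2.5698.
df = n − k − 1 = 84 − 3 − 1 = 80.
One-sided p ≈ 0.0060, which is < 0.05, so reject H₀.
There is evidence that the true slope on market return is negative, holding the other predictors fixed.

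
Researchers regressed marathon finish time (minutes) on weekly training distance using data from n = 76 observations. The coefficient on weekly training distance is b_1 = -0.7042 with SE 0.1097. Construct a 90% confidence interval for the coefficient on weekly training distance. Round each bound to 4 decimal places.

df = n − 2 = 76 − 2 = 74.
t* = t_{0.05, 74} = 1.665707.
Margin = t* × SE = 1.665707 × 0.1097 = 0.182728.
CI: -0.7042 ± 0.182728 → (-0.8869, -0.5215).
With 90% confidence, each one-unit increase in weekly training distance is associated with a change of between -0.8869 and -0.5215 minutes in marathon finish time.

(-0.8869, -0.5215)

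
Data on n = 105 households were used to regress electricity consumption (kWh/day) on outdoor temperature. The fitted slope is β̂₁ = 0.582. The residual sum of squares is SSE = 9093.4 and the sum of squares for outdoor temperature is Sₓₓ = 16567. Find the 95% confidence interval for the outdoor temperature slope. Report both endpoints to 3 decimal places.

MSE = SSE/(n − 2) = 9093.4/103 = 88.2854.
SE(β̂₁) = √(MSE/Sₓₓ) = √(88.2854/16567) = 0.073.
df = n − 2 = 103.
t* = t_{0.025, 103} = 1.983264.
Margin = t* × SE = 1.983264 × 0.073 = 0.14478.
CI: 0.582 ± 0.14478 → (0.437, 0.727).
With 95% confidence, each one-unit increase in outdoor temperature is associated with a change of between 0.437 and 0.727 kWh/day in electricity consumption.

(0.437, 0.727)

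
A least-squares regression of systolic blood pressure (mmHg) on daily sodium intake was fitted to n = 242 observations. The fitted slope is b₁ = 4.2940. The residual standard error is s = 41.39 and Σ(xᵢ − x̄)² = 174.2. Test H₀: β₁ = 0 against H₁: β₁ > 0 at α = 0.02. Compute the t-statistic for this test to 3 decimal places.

SE(b₁) = s/√Sₓₓ = 41.39/√174.2 = 3.13597.
t = 4.2940 / 3.13597 = 1.369.
df = n − 2 = 240.
One-sided p ≈ 0.0861, which is ≥ 0.02, so fail to reject H₀.
The data do not give significant evidence that the true slope on daily sodium intake is positive.

t = 1.369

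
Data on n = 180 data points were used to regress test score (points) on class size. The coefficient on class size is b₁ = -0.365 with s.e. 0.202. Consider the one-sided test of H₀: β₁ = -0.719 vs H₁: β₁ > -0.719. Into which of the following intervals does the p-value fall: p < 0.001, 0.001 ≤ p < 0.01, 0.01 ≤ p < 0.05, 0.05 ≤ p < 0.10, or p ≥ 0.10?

t = (-0.365 − (-0.719)) / 0.202 = 1.752.
df = n − 2 = 180 − 2 = 178.
One-sided p = P(T_{178} > t) ≈ 0.0407.
So 0.01 ≤ p < 0.05.

0.01 ≤ p < 0.05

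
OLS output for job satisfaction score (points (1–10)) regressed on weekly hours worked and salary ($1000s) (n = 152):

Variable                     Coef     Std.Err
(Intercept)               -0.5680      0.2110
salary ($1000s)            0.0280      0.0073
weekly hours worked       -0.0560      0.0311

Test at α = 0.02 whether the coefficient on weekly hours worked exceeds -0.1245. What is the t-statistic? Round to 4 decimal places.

t = 2.2026

Read off: b = -0.0560, SE = 0.0311 for weekly hours worked.
H₀: β₁ = -0.1245 vs H₁: β₁ > -0.1245.
t = (-0.0560 − (-0.1245)) / 0.0311 = 2.2026.
df = n − k − 1 = 152 − 2 − 1 = 149.
One-sided p ≈ 0.0146, which is < 0.02, so reject H₀.
There is evidence that the true slope on weekly hours worked exceeds -0.1245 points (1–10) per unit, holding the other predictors fixed.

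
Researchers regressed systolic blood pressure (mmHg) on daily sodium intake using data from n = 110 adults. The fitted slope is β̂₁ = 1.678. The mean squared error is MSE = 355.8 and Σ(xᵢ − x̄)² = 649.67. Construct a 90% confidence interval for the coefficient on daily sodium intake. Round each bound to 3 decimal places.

(0.450, 2.906)

SE(β̂₁) = √(MSE/Sₓₓ) = √(355.8/649.67) = 0.740042.
df = n − 2 = 108.
t* = t_{0.05, 108} = 1.659085.
Margin = t* × SE = 1.659085 × 0.740042 = 1.22779.
CI: 1.678 ± 1.22779 → (0.450, 2.906).
With 90% confidence, each one-unit increase in daily sodium intake is associated with a change of between 0.450 and 2.906 mmHg in systolic blood pressure.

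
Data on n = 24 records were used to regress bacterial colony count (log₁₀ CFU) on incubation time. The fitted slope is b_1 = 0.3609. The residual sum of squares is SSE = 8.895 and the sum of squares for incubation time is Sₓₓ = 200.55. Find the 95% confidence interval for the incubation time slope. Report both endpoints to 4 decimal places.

MSE = SSE/(n − 2) = 8.895/22 = 0.404318.
SE(b_1) = √(MSE/Sₓₓ) = √(0.404318/200.55) = 0.0449004.
df = n − 2 = 22.
t* = t_{0.025, 22} = 2.073873.
Margin = t* × SE = 2.073873 × 0.0449004 = 0.093118.
CI: 0.3609 ± 0.093118 → (0.2678, 0.4540).
With 95% confidence, each one-unit increase in incubation time is associated with a change of between 0.2678 and 0.4540 log₁₀ CFU in bacterial colony count.

(0.2678, 0.4540)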